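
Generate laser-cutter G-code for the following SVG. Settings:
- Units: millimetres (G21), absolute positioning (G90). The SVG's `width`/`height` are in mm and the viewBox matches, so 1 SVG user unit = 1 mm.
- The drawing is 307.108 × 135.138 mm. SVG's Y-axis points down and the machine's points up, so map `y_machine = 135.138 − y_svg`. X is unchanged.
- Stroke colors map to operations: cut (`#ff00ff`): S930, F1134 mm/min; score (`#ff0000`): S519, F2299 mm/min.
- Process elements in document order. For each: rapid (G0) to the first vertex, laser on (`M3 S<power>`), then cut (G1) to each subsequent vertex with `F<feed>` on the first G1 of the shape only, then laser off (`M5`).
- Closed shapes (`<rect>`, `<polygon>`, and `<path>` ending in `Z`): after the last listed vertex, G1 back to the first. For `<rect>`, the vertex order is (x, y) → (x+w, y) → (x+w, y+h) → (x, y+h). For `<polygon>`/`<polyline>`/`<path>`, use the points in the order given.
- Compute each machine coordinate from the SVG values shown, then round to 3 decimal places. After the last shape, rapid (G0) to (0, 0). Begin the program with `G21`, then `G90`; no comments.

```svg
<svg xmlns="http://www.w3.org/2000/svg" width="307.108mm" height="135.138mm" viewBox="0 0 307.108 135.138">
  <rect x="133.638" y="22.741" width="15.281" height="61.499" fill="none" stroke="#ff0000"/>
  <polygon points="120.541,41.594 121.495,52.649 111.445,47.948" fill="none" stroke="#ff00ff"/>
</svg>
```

G21
G90
G0 X133.638 Y112.397
M3 S519
G1 X148.919 Y112.397 F2299
G1 X148.919 Y50.898
G1 X133.638 Y50.898
G1 X133.638 Y112.397
M5
G0 X120.541 Y93.544
M3 S930
G1 X121.495 Y82.489 F1134
G1 X111.445 Y87.190
G1 X120.541 Y93.544
M5
G0 X0.000 Y0.000

1 u = 1 mm; y_m = 135.138 − y.

[1] `<rect>` rectangle, #ff0000→score S519 F2299: (133.638,112.397) → (148.919,112.397) → (148.919,50.898) → (133.638,50.898) → (133.638,112.397) (closed)

[2] `<polygon>` regular polygon, #ff00ff→cut S930 F1134: (120.541,93.544) → (121.495,82.489) → (111.445,87.190) → (120.541,93.544) (closed)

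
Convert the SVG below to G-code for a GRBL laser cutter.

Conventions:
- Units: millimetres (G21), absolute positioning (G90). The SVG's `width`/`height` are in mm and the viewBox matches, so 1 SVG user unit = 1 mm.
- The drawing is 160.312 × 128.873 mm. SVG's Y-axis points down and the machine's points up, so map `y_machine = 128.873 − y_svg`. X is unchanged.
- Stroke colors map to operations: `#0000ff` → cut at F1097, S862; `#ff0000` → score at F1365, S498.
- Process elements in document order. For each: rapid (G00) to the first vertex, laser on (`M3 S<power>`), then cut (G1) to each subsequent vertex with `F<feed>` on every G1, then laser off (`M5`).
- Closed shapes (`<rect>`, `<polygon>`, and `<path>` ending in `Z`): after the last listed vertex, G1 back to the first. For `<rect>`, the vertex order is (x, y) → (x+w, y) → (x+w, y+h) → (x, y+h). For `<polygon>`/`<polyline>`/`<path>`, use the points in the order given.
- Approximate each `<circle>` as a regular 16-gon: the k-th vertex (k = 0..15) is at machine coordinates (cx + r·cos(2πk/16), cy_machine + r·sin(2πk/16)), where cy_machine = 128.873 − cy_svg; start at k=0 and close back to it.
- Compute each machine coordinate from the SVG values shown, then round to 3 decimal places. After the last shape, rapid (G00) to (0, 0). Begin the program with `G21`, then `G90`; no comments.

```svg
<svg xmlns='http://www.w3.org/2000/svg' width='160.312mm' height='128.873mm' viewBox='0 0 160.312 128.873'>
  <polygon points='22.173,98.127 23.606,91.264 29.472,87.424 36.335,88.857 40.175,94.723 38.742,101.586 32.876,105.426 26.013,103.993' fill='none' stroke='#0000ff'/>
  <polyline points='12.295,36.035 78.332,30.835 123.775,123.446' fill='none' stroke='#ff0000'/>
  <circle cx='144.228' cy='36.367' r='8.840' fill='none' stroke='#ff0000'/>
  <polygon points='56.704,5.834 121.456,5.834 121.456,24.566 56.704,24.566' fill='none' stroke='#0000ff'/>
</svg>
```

G21
G90
G00 X22.173 Y30.746
M3 S862
G1 X23.606 Y37.609 F1097
G1 X29.472 Y41.449 F1097
G1 X36.335 Y40.016 F1097
G1 X40.175 Y34.150 F1097
G1 X38.742 Y27.287 F1097
G1 X32.876 Y23.447 F1097
G1 X26.013 Y24.880 F1097
G1 X22.173 Y30.746 F1097
M5
G00 X12.295 Y92.838
M3 S498
G1 X78.332 Y98.038 F1365
G1 X123.775 Y5.427 F1365
M5
G00 X153.068 Y92.506
M3 S498
G1 X152.395 Y95.889 F1365
G1 X150.479 Y98.757 F1365
G1 X147.611 Y100.673 F1365
G1 X144.228 Y101.346 F1365
G1 X140.845 Y100.673 F1365
G1 X137.977 Y98.757 F1365
G1 X136.061 Y95.889 F1365
G1 X135.388 Y92.506 F1365
G1 X136.061 Y89.123 F1365
G1 X137.977 Y86.255 F1365
G1 X140.845 Y84.339 F1365
G1 X144.228 Y83.666 F1365
G1 X147.611 Y84.339 F1365
G1 X150.479 Y86.255 F1365
G1 X152.395 Y89.123 F1365
G1 X153.068 Y92.506 F1365
M5
G00 X56.704 Y123.039
M3 S862
G1 X121.456 Y123.039 F1097
G1 X121.456 Y104.307 F1097
G1 X56.704 Y104.307 F1097
G1 X56.704 Y123.039 F1097
M5
G00 X0.000 Y0.000

1 u = 1 mm; y_m = 128.873 − y.

[1] `<polygon>` regular polygon, #0000ff→cut S862 F1097: (22.173,30.746) → (23.606,37.609) → (29.472,41.449) → (36.335,40.016) → (40.175,34.150) → (38.742,27.287) → (32.876,23.447) → (26.013,24.880) → (22.173,30.746) (closed)

[2] `<polyline>` open polyline, #ff0000→score S498 F1365: (12.295,92.838) → (78.332,98.038) → (123.775,5.427)

[3] `<circle>` circle, #ff0000→score S498 F1365: (153.068,92.506) → (152.395,95.889) → (150.479,98.757) → (147.611,100.673) → (144.228,101.346) → (140.845,100.673) → (137.977,98.757) → (136.061,95.889) → (135.388,92.506) → (136.061,89.123) → (137.977,86.255) → (140.845,84.339) → (144.228,83.666) → (147.611,84.339) → (150.479,86.255) → (152.395,89.123) → (153.068,92.506) (closed)

[4] `<polygon>` rectangle, #0000ff→cut S862 F1097: (56.704,123.039) → (121.456,123.039) → (121.456,104.307) → (56.704,104.307) → (56.704,123.039) (closed)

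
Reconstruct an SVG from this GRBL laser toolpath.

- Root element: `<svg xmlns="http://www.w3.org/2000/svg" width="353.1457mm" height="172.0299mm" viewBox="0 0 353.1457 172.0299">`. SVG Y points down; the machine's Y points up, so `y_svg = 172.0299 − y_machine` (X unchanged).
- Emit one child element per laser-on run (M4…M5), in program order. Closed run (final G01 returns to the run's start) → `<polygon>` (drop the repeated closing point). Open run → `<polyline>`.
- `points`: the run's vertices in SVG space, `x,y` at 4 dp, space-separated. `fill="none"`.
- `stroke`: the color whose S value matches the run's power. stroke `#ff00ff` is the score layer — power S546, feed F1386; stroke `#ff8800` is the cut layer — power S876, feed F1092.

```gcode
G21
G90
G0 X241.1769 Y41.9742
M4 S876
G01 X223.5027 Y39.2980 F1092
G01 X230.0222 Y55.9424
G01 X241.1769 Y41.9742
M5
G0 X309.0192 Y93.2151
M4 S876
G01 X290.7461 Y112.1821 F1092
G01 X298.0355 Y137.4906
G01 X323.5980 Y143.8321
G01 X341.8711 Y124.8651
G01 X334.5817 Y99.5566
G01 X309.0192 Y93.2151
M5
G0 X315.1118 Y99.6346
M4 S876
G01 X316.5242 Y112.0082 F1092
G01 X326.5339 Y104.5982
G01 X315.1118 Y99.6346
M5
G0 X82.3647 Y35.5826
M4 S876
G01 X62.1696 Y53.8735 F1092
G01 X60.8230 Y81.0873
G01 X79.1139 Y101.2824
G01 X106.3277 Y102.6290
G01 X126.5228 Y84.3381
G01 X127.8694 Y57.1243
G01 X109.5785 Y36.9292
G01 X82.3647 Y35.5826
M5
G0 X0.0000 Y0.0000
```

Machine Y-up, SVG Y-down with viewBox height 172.0299, so y_svg = 172.0299 − y_machine; X carries over. Every run uses S876, so all elements get stroke `#ff8800` (cut).

Run 1: The run returns to its start, so emit a `<polygon>` with points (Y-flipped): 241.1769,130.0557 223.5027,132.7319 230.0222,116.0875.

Run 2: The run returns to its start, so emit a `<polygon>` with points (Y-flipped): 309.0192,78.8148 290.7461,59.8478 298.0355,34.5393 323.5980,28.1978 341.8711,47.1648 334.5817,72.4733.

Run 3: The run returns to its start, so emit a `<polygon>` with points (Y-flipped): 315.1118,72.3953 316.5242,60.0217 326.5339,67.4317.

Run 4: The run returns to its start, so emit a `<polygon>` with points (Y-flipped): 82.3647,136.4473 62.1696,118.1564 60.8230,90.9426 79.1139,70.7475 106.3277,69.4009 126.5228,87.6918 127.8694,114.9056 109.5785,135.1007.

<svg xmlns="http://www.w3.org/2000/svg" width="353.1457mm" height="172.0299mm" viewBox="0 0 353.1457 172.0299">
  <polygon points="241.1769,130.0557 223.5027,132.7319 230.0222,116.0875" fill="none" stroke="#ff8800"/>
  <polygon points="309.0192,78.8148 290.7461,59.8478 298.0355,34.5393 323.5980,28.1978 341.8711,47.1648 334.5817,72.4733" fill="none" stroke="#ff8800"/>
  <polygon points="315.1118,72.3953 316.5242,60.0217 326.5339,67.4317" fill="none" stroke="#ff8800"/>
  <polygon points="82.3647,136.4473 62.1696,118.1564 60.8230,90.9426 79.1139,70.7475 106.3277,69.4009 126.5228,87.6918 127.8694,114.9056 109.5785,135.1007" fill="none" stroke="#ff8800"/>
</svg>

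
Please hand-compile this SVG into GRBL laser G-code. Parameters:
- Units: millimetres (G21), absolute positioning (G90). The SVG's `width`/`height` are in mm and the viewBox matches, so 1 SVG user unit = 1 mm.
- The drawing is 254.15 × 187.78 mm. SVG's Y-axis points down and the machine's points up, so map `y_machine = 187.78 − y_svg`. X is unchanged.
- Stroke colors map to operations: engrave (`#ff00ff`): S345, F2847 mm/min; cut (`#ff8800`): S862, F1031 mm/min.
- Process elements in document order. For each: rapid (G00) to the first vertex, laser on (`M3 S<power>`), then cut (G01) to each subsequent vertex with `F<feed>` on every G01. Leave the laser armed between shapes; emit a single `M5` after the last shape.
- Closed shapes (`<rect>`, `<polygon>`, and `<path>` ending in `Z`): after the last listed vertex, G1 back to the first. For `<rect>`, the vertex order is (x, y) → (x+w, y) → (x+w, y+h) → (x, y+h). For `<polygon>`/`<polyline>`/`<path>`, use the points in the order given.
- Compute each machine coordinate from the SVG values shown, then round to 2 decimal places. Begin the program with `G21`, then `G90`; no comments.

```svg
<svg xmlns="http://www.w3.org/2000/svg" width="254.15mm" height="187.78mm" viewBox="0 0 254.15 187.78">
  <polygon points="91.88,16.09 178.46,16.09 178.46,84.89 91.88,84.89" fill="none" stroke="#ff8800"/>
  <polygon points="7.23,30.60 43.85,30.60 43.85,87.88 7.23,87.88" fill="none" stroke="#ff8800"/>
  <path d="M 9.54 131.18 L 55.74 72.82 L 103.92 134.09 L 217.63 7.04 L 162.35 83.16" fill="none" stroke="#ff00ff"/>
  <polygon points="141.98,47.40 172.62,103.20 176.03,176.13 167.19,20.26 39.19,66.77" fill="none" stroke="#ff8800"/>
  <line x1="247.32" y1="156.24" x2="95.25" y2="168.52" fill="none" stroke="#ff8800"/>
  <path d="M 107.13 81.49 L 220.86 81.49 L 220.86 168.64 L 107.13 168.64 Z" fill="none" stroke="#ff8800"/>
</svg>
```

viewBox `0 0 254.15 187.78` with mm width/height → 1 unit = 1 mm. Flip: y_m = 187.78 − y_svg.

**Shape 1** — `<polygon>` rectangle, stroke `#ff8800` → cut (S862, F1031). Machine vertices: (91.88,171.69) → (178.46,171.69) → (178.46,102.89) → (91.88,102.89) → (91.88,171.69). Closed: final G1 returns to the first vertex.

**Shape 2** — `<polygon>` rectangle, stroke `#ff8800` → cut (S862, F1031). Machine vertices: (7.23,157.18) → (43.85,157.18) → (43.85,99.90) → (7.23,99.90) → (7.23,157.18). Closed: final G1 returns to the first vertex.

**Shape 3** — `<path>` open polyline, stroke `#ff00ff` → engrave (S345, F2847). Machine vertices: (9.54,56.60) → (55.74,114.96) → (103.92,53.69) → (217.63,180.74) → (162.35,104.62). Open path.

**Shape 4** — `<polygon>` closed polygon, stroke `#ff8800` → cut (S862, F1031). Machine vertices: (141.98,140.38) → (172.62,84.58) → (176.03,11.65) → (167.19,167.52) → (39.19,121.01) → (141.98,140.38). Closed: final G1 returns to the first vertex.

**Shape 5** — `<line>` line segment, stroke `#ff8800` → cut (S862, F1031). Machine vertices: (247.32,31.54) → (95.25,19.26). Open path.

**Shape 6** — `<path>` rectangle, stroke `#ff8800` → cut (S862, F1031). Machine vertices: (107.13,106.29) → (220.86,106.29) → (220.86,19.14) → (107.13,19.14) → (107.13,106.29). Closed: final G1 returns to the first vertex.

G21
G90
G00 X91.88 Y171.69
M3 S862
G01 X178.46 Y171.69 F1031
G01 X178.46 Y102.89 F1031
G01 X91.88 Y102.89 F1031
G01 X91.88 Y171.69 F1031
G00 X7.23 Y157.18
M3 S862
G01 X43.85 Y157.18 F1031
G01 X43.85 Y99.90 F1031
G01 X7.23 Y99.90 F1031
G01 X7.23 Y157.18 F1031
G00 X9.54 Y56.60
M3 S345
G01 X55.74 Y114.96 F2847
G01 X103.92 Y53.69 F2847
G01 X217.63 Y180.74 F2847
G01 X162.35 Y104.62 F2847
G00 X141.98 Y140.38
M3 S862
G01 X172.62 Y84.58 F1031
G01 X176.03 Y11.65 F1031
G01 X167.19 Y167.52 F1031
G01 X39.19 Y121.01 F1031
G01 X141.98 Y140.38 F1031
G00 X247.32 Y31.54
M3 S862
G01 X95.25 Y19.26 F1031
G00 X107.13 Y106.29
M3 S862
G01 X220.86 Y106.29 F1031
G01 X220.86 Y19.14 F1031
G01 X107.13 Y19.14 F1031
G01 X107.13 Y106.29 F1031
M5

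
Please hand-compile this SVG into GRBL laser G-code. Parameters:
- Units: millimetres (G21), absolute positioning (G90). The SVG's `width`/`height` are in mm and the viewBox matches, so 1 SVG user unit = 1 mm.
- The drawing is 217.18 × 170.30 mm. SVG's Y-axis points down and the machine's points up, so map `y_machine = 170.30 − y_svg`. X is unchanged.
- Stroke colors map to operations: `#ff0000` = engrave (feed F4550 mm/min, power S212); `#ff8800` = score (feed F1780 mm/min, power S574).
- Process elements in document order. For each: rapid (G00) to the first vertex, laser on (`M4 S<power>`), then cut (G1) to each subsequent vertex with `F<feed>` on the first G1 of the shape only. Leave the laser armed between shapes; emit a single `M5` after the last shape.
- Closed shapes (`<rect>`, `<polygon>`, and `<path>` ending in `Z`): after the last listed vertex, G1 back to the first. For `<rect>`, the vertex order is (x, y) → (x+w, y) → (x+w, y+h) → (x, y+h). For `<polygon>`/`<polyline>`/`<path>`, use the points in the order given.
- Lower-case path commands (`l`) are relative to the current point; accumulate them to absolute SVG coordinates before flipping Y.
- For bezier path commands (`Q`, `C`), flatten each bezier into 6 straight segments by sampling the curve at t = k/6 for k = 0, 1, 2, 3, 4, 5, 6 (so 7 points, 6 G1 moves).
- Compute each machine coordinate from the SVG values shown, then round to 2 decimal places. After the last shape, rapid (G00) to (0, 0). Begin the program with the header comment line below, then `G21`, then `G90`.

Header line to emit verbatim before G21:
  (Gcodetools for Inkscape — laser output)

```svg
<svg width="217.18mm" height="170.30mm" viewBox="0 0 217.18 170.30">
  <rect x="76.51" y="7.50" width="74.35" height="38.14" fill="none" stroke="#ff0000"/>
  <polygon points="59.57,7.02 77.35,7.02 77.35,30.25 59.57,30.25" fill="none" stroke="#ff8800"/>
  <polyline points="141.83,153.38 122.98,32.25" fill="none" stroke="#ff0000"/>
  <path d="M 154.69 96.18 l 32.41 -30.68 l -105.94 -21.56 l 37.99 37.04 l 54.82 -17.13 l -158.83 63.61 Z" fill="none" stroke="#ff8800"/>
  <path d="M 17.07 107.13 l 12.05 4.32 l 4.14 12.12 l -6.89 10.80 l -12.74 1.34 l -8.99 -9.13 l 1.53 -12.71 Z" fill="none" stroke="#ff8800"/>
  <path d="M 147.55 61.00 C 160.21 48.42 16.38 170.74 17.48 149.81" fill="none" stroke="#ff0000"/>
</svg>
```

viewBox `0 0 217.18 170.30` with mm width/height → 1 unit = 1 mm. Flip: y_m = 170.30 − y_svg.

**Shape 1** — `<rect>` rectangle, stroke `#ff0000` → engrave (S212, F4550). Machine vertices: (76.51,162.80) → (150.86,162.80) → (150.86,124.66) → (76.51,124.66) → (76.51,162.80). Closed: final G1 returns to the first vertex.

**Shape 2** — `<polygon>` rectangle, stroke `#ff8800` → score (S574, F1780). Machine vertices: (59.57,163.28) → (77.35,163.28) → (77.35,140.05) → (59.57,140.05) → (59.57,163.28). Closed: final G1 returns to the first vertex.

**Shape 3** — `<polyline>` line segment, stroke `#ff0000` → engrave (S212, F4550). Machine vertices: (141.83,16.92) → (122.98,138.05). Open path.

**Shape 4** — `<path>` closed polygon, stroke `#ff8800` → score (S574, F1780). Machine vertices: (154.69,74.12) → (187.10,104.80) → (81.16,126.36) → (119.15,89.32) → (173.97,106.45) → (15.14,42.84) → (154.69,74.12). Closed: final G1 returns to the first vertex.

**Shape 5** — `<path>` regular polygon, stroke `#ff8800` → score (S574, F1780). Machine vertices: (17.07,63.17) → (29.12,58.85) → (33.26,46.73) → (26.37,35.93) → (13.63,34.59) → (4.64,43.72) → (6.17,56.43) → (17.07,63.17). Closed: final G1 returns to the first vertex.

**Shape 6** — `<path>` cubic bezier, stroke `#ff0000` → engrave (S212, F4550). Control points (SVG): P0=(147.55,61.00), P1=(160.21,48.42), P2=(16.38,170.74), P3=(17.48,149.81); sampled at t=k/6. Machine vertices: (147.55,109.30) → (142.23,105.64) → (119.21,87.22) → (86.85,61.76) → (53.53,37.01) → (27.61,20.67) → (17.48,20.49). Open path.

(Gcodetools for Inkscape — laser output)
G21
G90
G00 X76.51 Y162.80
M4 S212
G1 X150.86 Y162.80 F4550
G1 X150.86 Y124.66
G1 X76.51 Y124.66
G1 X76.51 Y162.80
G00 X59.57 Y163.28
M4 S574
G1 X77.35 Y163.28 F1780
G1 X77.35 Y140.05
G1 X59.57 Y140.05
G1 X59.57 Y163.28
G00 X141.83 Y16.92
M4 S212
G1 X122.98 Y138.05 F4550
G00 X154.69 Y74.12
M4 S574
G1 X187.10 Y104.80 F1780
G1 X81.16 Y126.36
G1 X119.15 Y89.32
G1 X173.97 Y106.45
G1 X15.14 Y42.84
G1 X154.69 Y74.12
G00 X17.07 Y63.17
M4 S574
G1 X29.12 Y58.85 F1780
G1 X33.26 Y46.73
G1 X26.37 Y35.93
G1 X13.63 Y34.59
G1 X4.64 Y43.72
G1 X6.17 Y56.43
G1 X17.07 Y63.17
G00 X147.55 Y109.30
M4 S212
G1 X142.23 Y105.64 F4550
G1 X119.21 Y87.22
G1 X86.85 Y61.76
G1 X53.53 Y37.01
G1 X27.61 Y20.67
G1 X17.48 Y20.49
M5
G00 X0.00 Y0.00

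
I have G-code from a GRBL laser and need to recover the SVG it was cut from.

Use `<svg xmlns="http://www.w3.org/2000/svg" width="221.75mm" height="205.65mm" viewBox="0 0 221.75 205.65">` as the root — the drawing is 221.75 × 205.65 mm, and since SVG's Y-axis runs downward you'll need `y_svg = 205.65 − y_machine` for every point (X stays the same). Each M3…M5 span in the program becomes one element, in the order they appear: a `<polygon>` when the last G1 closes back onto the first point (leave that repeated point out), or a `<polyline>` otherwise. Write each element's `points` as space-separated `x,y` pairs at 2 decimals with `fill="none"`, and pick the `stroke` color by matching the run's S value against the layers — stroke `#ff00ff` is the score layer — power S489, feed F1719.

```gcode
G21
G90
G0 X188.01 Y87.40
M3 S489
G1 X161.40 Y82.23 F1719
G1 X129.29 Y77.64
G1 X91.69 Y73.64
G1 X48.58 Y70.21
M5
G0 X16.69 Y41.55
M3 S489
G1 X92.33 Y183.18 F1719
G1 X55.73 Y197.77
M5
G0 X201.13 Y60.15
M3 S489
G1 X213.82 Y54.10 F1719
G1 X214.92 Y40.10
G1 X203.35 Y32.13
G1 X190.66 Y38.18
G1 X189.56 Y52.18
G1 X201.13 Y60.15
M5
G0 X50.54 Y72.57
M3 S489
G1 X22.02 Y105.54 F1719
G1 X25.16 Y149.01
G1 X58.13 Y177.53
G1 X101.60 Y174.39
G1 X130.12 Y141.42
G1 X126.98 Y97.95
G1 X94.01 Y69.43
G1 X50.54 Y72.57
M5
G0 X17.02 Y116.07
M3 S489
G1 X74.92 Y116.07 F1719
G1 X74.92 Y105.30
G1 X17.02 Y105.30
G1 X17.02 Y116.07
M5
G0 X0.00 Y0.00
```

Each laser-on run becomes one SVG element. Flip Y back into SVG space with y_svg = 205.65 − y_machine. Every run uses S489, so all elements get stroke `#ff00ff` (score).

Run 1: The run is open, so emit a `<polyline>` with points (Y-flipped): 188.01,118.25 161.40,123.42 129.29,128.01 91.69,132.01 48.58,135.44.

Run 2: The run is open, so emit a `<polyline>` with points (Y-flipped): 16.69,164.10 92.33,22.47 55.73,7.88.

Run 3: The run returns to its start, so emit a `<polygon>` with points (Y-flipped): 201.13,145.50 213.82,151.55 214.92,165.55 203.35,173.52 190.66,167.47 189.56,153.47.

Run 4: The run returns to its start, so emit a `<polygon>` with points (Y-flipped): 50.54,133.08 22.02,100.11 25.16,56.64 58.13,28.12 101.60,31.26 130.12,64.23 126.98,107.70 94.01,136.22.

Run 5: The run returns to its start, so emit a `<polygon>` with points (Y-flipped): 17.02,89.58 74.92,89.58 74.92,100.35 17.02,100.35.

<svg xmlns="http://www.w3.org/2000/svg" width="221.75mm" height="205.65mm" viewBox="0 0 221.75 205.65">
  <polyline points="188.01,118.25 161.40,123.42 129.29,128.01 91.69,132.01 48.58,135.44" fill="none" stroke="#ff00ff"/>
  <polyline points="16.69,164.10 92.33,22.47 55.73,7.88" fill="none" stroke="#ff00ff"/>
  <polygon points="201.13,145.50 213.82,151.55 214.92,165.55 203.35,173.52 190.66,167.47 189.56,153.47" fill="none" stroke="#ff00ff"/>
  <polygon points="50.54,133.08 22.02,100.11 25.16,56.64 58.13,28.12 101.60,31.26 130.12,64.23 126.98,107.70 94.01,136.22" fill="none" stroke="#ff00ff"/>
  <polygon points="17.02,89.58 74.92,89.58 74.92,100.35 17.02,100.35" fill="none" stroke="#ff00ff"/>
</svg>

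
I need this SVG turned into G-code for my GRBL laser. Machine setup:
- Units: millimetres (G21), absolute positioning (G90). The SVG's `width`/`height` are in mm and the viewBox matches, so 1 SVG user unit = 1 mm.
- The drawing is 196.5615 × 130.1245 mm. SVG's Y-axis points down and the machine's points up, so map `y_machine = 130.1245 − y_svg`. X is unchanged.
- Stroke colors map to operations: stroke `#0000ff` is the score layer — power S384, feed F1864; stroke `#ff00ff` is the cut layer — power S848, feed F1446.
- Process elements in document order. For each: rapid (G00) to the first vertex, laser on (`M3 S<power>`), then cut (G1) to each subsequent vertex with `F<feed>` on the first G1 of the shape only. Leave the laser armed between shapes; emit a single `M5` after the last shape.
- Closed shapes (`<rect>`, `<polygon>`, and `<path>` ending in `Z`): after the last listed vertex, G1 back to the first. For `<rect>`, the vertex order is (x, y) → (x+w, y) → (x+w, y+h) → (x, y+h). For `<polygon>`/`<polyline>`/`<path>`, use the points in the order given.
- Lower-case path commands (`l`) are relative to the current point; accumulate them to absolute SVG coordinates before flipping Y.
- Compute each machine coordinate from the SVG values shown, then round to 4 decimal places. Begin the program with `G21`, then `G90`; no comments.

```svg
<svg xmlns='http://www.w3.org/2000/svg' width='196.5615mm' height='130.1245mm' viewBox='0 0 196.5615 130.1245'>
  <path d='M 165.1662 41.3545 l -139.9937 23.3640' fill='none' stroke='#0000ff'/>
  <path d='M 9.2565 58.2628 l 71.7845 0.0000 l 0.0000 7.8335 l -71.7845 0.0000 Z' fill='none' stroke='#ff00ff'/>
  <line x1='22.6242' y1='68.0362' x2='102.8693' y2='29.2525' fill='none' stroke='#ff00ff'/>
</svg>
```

G21
G90
G00 X165.1662 Y88.7700
M3 S384
G1 X25.1725 Y65.4060 F1864
G00 X9.2565 Y71.8617
M3 S848
G1 X81.0410 Y71.8617 F1446
G1 X81.0410 Y64.0282
G1 X9.2565 Y64.0282
G1 X9.2565 Y71.8617
G00 X22.6242 Y62.0883
M3 S848
G1 X102.8693 Y100.8720 F1446
M5

Since the viewBox matches the mm dimensions, user units are millimetres directly. The only transform is the Y-flip y_m = 130.1245 − y_svg.

Shape 1 is a line segment drawn with `<path>`. Its stroke #0000ff means score at S384, F1864. After flipping Y the toolpath is (165.1662,88.7700) → (25.1725,65.4060).

Shape 2 is a rectangle drawn with `<path>`. Its stroke #ff00ff means cut at S848, F1446. After flipping Y the toolpath is (9.2565,71.8617) → (81.0410,71.8617) → (81.0410,64.0282) → (9.2565,64.0282) → (9.2565,71.8617), returning to the start.

Shape 3 is a line segment drawn with `<line>`. Its stroke #ff00ff means cut at S848, F1446. After flipping Y the toolpath is (22.6242,62.0883) → (102.8693,100.8720).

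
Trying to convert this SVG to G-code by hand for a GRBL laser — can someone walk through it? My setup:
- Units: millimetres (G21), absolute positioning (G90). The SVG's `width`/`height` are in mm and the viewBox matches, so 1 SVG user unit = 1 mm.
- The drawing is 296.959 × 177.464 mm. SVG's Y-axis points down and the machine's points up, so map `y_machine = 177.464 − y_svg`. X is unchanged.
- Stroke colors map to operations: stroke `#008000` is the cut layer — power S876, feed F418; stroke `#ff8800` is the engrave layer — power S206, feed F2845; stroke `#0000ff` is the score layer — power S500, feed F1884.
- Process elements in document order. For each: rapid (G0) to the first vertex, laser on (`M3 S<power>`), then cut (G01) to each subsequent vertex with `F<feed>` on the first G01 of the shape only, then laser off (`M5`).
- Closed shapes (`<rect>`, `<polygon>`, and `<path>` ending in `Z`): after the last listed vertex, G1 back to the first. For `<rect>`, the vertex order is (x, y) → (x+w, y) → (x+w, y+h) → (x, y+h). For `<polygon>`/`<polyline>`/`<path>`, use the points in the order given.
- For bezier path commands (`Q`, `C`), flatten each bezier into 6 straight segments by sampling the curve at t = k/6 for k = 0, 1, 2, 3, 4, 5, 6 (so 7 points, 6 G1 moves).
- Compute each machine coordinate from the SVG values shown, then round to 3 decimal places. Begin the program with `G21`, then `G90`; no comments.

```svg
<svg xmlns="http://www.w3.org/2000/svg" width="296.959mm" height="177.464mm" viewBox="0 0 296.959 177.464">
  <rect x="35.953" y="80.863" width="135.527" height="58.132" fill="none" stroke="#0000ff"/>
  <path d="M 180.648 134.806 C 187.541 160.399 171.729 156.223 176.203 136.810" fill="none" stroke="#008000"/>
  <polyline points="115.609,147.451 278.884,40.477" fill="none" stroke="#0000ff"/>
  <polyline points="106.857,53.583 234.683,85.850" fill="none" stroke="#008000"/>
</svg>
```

Since the viewBox matches the mm dimensions, user units are millimetres directly. The only transform is the Y-flip y_m = 177.464 − y_svg.

Shape 1 is a rectangle drawn with `<rect>`. Its stroke #0000ff means score at S500, F1884. After flipping Y the toolpath is (35.953,96.601) → (171.480,96.601) → (171.480,38.469) → (35.953,38.469) → (35.953,96.601), returning to the start.

Shape 2 is a cubic bezier drawn with `<path>`. Its stroke #008000 means cut at S876, F418. After flipping Y the toolpath is (180.648,42.658) → (182.401,32.275) → (181.565,26.450) → (179.333,24.779) → (176.899,26.858) → (175.457,32.285) → (176.203,40.654).

Shape 3 is a line segment drawn with `<polyline>`. Its stroke #0000ff means score at S500, F1884. After flipping Y the toolpath is (115.609,30.013) → (278.884,136.987).

Shape 4 is a line segment drawn with `<polyline>`. Its stroke #008000 means cut at S876, F418. After flipping Y the toolpath is (106.857,123.881) → (234.683,91.614).

G21
G90
G0 X35.953 Y96.601
M3 S500
G01 X171.480 Y96.601 F1884
G01 X171.480 Y38.469
G01 X35.953 Y38.469
G01 X35.953 Y96.601
M5
G0 X180.648 Y42.658
M3 S876
G01 X182.401 Y32.275 F418
G01 X181.565 Y26.450
G01 X179.333 Y24.779
G01 X176.899 Y26.858
G01 X175.457 Y32.285
G01 X176.203 Y40.654
M5
G0 X115.609 Y30.013
M3 S500
G01 X278.884 Y136.987 F1884
M5
G0 X106.857 Y123.881
M3 S876
G01 X234.683 Y91.614 F418
M5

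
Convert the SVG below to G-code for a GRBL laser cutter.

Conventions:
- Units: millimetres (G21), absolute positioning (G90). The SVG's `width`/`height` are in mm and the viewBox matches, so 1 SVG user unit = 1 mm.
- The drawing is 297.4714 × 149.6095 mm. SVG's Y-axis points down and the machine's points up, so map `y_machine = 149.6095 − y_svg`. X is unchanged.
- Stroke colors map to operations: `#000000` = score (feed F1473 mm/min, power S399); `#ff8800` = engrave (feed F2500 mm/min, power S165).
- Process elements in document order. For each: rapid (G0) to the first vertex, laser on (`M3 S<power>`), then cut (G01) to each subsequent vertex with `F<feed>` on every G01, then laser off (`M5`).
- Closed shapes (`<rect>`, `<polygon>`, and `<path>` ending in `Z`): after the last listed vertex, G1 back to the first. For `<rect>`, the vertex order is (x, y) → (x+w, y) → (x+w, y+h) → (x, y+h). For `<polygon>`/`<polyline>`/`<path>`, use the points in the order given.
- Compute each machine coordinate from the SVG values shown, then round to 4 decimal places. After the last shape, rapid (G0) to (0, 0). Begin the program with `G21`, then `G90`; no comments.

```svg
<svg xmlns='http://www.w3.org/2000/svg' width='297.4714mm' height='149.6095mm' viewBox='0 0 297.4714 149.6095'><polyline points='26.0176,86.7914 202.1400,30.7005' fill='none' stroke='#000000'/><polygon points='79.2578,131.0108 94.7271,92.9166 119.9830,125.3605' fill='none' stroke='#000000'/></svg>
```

Since the viewBox matches the mm dimensions, user units are millimetres directly. The only transform is the Y-flip y_m = 149.6095 − y_svg.

Shape 1 is a line segment drawn with `<polyline>`. Its stroke #000000 means score at S399, F1473. After flipping Y the toolpath is (26.0176,62.8181) → (202.1400,118.9090).

Shape 2 is a regular polygon drawn with `<polygon>`. Its stroke #000000 means score at S399, F1473. After flipping Y the toolpath is (79.2578,18.5987) → (94.7271,56.6929) → (119.9830,24.2490) → (79.2578,18.5987), returning to the start.

G21
G90
G0 X26.0176 Y62.8181
M3 S399
G01 X202.1400 Y118.9090 F1473
M5
G0 X79.2578 Y18.5987
M3 S399
G01 X94.7271 Y56.6929 F1473
G01 X119.9830 Y24.2490 F1473
G01 X79.2578 Y18.5987 F1473
M5
G0 X0.0000 Y0.0000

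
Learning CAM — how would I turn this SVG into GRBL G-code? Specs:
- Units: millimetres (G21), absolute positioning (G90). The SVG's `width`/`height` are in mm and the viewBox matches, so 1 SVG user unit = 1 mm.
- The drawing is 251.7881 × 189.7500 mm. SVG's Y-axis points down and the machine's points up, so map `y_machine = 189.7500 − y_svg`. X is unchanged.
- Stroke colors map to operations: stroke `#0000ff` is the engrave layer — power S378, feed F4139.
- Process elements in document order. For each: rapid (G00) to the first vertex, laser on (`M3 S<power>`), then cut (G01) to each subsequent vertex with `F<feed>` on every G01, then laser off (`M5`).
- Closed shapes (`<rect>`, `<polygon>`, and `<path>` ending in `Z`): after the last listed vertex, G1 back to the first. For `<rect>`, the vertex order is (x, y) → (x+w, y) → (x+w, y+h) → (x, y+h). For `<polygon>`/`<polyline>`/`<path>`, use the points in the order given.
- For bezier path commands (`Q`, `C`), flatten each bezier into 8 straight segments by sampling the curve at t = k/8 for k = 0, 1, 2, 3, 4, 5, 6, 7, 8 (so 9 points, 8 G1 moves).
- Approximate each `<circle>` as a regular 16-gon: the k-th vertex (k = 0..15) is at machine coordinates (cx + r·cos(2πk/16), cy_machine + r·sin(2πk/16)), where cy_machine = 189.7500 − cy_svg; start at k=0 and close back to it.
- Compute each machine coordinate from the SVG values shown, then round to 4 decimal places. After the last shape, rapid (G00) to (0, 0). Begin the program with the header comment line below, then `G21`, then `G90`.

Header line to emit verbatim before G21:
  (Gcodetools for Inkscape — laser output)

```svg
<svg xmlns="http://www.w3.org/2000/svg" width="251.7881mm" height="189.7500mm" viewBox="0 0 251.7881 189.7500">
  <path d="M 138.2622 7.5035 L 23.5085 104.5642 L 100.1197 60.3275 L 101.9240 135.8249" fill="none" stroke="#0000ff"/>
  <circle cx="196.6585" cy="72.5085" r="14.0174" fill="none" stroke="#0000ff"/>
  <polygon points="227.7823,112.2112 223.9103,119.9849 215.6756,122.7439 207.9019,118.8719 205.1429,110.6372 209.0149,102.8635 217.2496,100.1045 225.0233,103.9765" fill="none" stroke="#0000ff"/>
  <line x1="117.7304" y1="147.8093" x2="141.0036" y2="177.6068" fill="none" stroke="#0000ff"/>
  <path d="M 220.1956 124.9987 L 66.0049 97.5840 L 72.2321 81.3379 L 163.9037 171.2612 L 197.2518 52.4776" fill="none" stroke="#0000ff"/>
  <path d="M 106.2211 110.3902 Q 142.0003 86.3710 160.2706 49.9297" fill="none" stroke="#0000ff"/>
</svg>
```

(Gcodetools for Inkscape — laser output)
G21
G90
G00 X138.2622 Y182.2465
M3 S378
G01 X23.5085 Y85.1858 F4139
G01 X100.1197 Y129.4225 F4139
G01 X101.9240 Y53.9251 F4139
M5
G00 X210.6759 Y117.2415
M3 S378
G01 X209.6089 Y122.6057 F4139
G01 X206.5703 Y127.1533 F4139
G01 X202.0227 Y130.1919 F4139
G01 X196.6585 Y131.2589 F4139
G01 X191.2943 Y130.1919 F4139
G01 X186.7467 Y127.1533 F4139
G01 X183.7081 Y122.6057 F4139
G01 X182.6411 Y117.2415 F4139
G01 X183.7081 Y111.8773 F4139
G01 X186.7467 Y107.3297 F4139
G01 X191.2943 Y104.2911 F4139
G01 X196.6585 Y103.2241 F4139
G01 X202.0227 Y104.2911 F4139
G01 X206.5703 Y107.3297 F4139
G01 X209.6089 Y111.8773 F4139
G01 X210.6759 Y117.2415 F4139
M5
G00 X227.7823 Y77.5388
M3 S378
G01 X223.9103 Y69.7651 F4139
G01 X215.6756 Y67.0061 F4139
G01 X207.9019 Y70.8781 F4139
G01 X205.1429 Y79.1128 F4139
G01 X209.0149 Y86.8865 F4139
G01 X217.2496 Y89.6455 F4139
G01 X225.0233 Y85.7735 F4139
G01 X227.7823 Y77.5388 F4139
M5
G00 X117.7304 Y41.9407
M3 S378
G01 X141.0036 Y12.1432 F4139
M5
G00 X220.1956 Y64.7513
M3 S378
G01 X66.0049 Y92.1660 F4139
G01 X72.2321 Y108.4121 F4139
G01 X163.9037 Y18.4888 F4139
G01 X197.2518 Y137.2724 F4139
M5
G00 X106.2211 Y79.3598
M3 S378
G01 X114.8923 Y85.5587 F4139
G01 X123.0164 Y92.1458 F4139
G01 X130.5933 Y99.1211 F4139
G01 X137.6231 Y106.4845 F4139
G01 X144.1057 Y114.2362 F4139
G01 X150.0411 Y122.3760 F4139
G01 X155.4294 Y130.9041 F4139
G01 X160.2706 Y139.8203 F4139
M5
G00 X0.0000 Y0.0000

1 u = 1 mm; y_m = 189.7500 − y.

[1] `<path>` open polyline, #0000ff→engrave S378 F4139: (138.2622,182.2465) → (23.5085,85.1858) → (100.1197,129.4225) → (101.9240,53.9251)

[2] `<circle>` circle, #0000ff→engrave S378 F4139: (210.6759,117.2415) → (209.6089,122.6057) → (206.5703,127.1533) → (202.0227,130.1919) → (196.6585,131.2589) → (191.2943,130.1919) → (186.7467,127.1533) → (183.7081,122.6057) → (182.6411,117.2415) → (183.7081,111.8773) → (186.7467,107.3297) → (191.2943,104.2911) → (196.6585,103.2241) → (202.0227,104.2911) → (206.5703,107.3297) → (209.6089,111.8773) → (210.6759,117.2415) (closed)

[3] `<polygon>` regular polygon, #0000ff→engrave S378 F4139: (227.7823,77.5388) → (223.9103,69.7651) → (215.6756,67.0061) → (207.9019,70.8781) → (205.1429,79.1128) → (209.0149,86.8865) → (217.2496,89.6455) → (225.0233,85.7735) → (227.7823,77.5388) (closed)

[4] `<line>` line segment, #0000ff→engrave S378 F4139: (117.7304,41.9407) → (141.0036,12.1432)

[5] `<path>` open polyline, #0000ff→engrave S378 F4139: (220.1956,64.7513) → (66.0049,92.1660) → (72.2321,108.4121) → (163.9037,18.4888) → (197.2518,137.2724)

[6] `<path>` quadratic bezier, #0000ff→engrave S378 F4139: (106.2211,79.3598) → (114.8923,85.5587) → (123.0164,92.1458) → (130.5933,99.1211) → (137.6231,106.4845) → (144.1057,114.2362) → (150.0411,122.3760) → (155.4294,130.9041) → (160.2706,139.8203)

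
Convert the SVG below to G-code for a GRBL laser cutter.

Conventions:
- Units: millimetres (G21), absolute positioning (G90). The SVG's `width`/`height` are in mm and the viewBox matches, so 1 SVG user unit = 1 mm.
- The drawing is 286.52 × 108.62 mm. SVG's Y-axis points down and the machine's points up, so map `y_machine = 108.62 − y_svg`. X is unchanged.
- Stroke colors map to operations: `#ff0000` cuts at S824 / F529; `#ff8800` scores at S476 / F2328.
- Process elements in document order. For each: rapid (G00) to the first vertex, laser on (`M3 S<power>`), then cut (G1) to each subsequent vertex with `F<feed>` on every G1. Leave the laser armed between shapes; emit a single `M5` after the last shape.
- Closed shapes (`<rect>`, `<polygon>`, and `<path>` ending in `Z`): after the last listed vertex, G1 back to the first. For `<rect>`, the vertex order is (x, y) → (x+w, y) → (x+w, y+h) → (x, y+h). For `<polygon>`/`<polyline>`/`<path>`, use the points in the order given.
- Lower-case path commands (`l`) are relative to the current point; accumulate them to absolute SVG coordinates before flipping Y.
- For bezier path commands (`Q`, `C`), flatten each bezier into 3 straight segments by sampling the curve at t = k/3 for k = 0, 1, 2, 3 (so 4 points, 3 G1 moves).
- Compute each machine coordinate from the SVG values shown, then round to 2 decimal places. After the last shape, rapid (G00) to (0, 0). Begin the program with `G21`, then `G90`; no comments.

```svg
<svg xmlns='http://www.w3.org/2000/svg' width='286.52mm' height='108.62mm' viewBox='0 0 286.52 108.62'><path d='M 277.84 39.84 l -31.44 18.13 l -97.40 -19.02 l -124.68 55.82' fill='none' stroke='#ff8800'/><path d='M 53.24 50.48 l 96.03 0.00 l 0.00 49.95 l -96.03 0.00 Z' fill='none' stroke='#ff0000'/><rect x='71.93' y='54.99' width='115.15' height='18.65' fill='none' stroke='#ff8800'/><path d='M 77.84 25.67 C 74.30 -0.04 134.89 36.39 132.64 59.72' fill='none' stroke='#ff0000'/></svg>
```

Since the viewBox matches the mm dimensions, user units are millimetres directly. The only transform is the Y-flip y_m = 108.62 − y_svg.

Shape 1 is a open polyline drawn with `<path>`. Its stroke #ff8800 means score at S476, F2328. After flipping Y the toolpath is (277.84,68.78) → (246.40,50.65) → (149.00,69.67) → (24.32,13.85).

Shape 2 is a rectangle drawn with `<path>`. Its stroke #ff0000 means cut at S824, F529. After flipping Y the toolpath is (53.24,58.14) → (149.27,58.14) → (149.27,8.19) → (53.24,8.19) → (53.24,58.14), returning to the start.

Shape 3 is a rectangle drawn with `<rect>`. Its stroke #ff8800 means score at S476, F2328. After flipping Y the toolpath is (71.93,53.63) → (187.08,53.63) → (187.08,34.98) → (71.93,34.98) → (71.93,53.63), returning to the start.

Shape 4 is a cubic bezier drawn with `<path>`. Its stroke #ff0000 means cut at S824, F529. After flipping Y the toolpath is (77.84,82.95) → (90.97,90.73) → (118.65,73.81) → (132.64,48.90).

G21
G90
G00 X277.84 Y68.78
M3 S476
G1 X246.40 Y50.65 F2328
G1 X149.00 Y69.67 F2328
G1 X24.32 Y13.85 F2328
G00 X53.24 Y58.14
M3 S824
G1 X149.27 Y58.14 F529
G1 X149.27 Y8.19 F529
G1 X53.24 Y8.19 F529
G1 X53.24 Y58.14 F529
G00 X71.93 Y53.63
M3 S476
G1 X187.08 Y53.63 F2328
G1 X187.08 Y34.98 F2328
G1 X71.93 Y34.98 F2328
G1 X71.93 Y53.63 F2328
G00 X77.84 Y82.95
M3 S824
G1 X90.97 Y90.73 F529
G1 X118.65 Y73.81 F529
G1 X132.64 Y48.90 F529
M5
G00 X0.00 Y0.00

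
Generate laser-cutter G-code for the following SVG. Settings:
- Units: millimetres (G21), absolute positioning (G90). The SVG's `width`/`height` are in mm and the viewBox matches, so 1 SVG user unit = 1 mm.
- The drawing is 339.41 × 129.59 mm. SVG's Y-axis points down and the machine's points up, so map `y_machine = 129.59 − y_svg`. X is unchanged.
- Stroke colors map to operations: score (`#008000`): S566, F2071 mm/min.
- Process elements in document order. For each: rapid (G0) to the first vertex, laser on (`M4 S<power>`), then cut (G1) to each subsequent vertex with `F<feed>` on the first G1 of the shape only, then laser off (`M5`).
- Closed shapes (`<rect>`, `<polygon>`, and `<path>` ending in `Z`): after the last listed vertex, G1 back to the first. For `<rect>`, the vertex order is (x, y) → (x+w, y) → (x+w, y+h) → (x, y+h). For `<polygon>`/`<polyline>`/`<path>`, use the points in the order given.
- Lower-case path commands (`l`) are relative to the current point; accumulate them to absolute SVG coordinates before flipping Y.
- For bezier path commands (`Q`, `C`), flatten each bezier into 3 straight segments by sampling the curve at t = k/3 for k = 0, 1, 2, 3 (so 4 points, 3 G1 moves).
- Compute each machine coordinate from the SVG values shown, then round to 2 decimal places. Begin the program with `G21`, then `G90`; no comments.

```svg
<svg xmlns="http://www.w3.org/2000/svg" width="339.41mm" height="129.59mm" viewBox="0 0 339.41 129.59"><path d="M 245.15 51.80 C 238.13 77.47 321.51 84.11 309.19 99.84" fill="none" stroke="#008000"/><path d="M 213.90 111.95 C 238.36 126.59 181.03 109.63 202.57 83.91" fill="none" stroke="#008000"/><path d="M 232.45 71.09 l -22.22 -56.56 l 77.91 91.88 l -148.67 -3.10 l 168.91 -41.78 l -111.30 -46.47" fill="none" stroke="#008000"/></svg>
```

1 u = 1 mm; y_m = 129.59 − y.

[1] `<path>` cubic bezier, #008000→score S566 F2071: (245.15,77.79) → (261.37,57.42) → (296.50,43.49) → (309.19,29.75)

[2] `<path>` cubic bezier, #008000→score S566 F2071: (213.90,17.64) → (217.05,12.69) → (201.37,23.73) → (202.57,45.68)

[3] `<path>` open polyline, #008000→score S566 F2071: (232.45,58.50) → (210.23,115.06) → (288.14,23.18) → (139.47,26.28) → (308.38,68.06) → (197.08,114.53)

G21
G90
G0 X245.15 Y77.79
M4 S566
G1 X261.37 Y57.42 F2071
G1 X296.50 Y43.49
G1 X309.19 Y29.75
M5
G0 X213.90 Y17.64
M4 S566
G1 X217.05 Y12.69 F2071
G1 X201.37 Y23.73
G1 X202.57 Y45.68
M5
G0 X232.45 Y58.50
M4 S566
G1 X210.23 Y115.06 F2071
G1 X288.14 Y23.18
G1 X139.47 Y26.28
G1 X308.38 Y68.06
G1 X197.08 Y114.53
M5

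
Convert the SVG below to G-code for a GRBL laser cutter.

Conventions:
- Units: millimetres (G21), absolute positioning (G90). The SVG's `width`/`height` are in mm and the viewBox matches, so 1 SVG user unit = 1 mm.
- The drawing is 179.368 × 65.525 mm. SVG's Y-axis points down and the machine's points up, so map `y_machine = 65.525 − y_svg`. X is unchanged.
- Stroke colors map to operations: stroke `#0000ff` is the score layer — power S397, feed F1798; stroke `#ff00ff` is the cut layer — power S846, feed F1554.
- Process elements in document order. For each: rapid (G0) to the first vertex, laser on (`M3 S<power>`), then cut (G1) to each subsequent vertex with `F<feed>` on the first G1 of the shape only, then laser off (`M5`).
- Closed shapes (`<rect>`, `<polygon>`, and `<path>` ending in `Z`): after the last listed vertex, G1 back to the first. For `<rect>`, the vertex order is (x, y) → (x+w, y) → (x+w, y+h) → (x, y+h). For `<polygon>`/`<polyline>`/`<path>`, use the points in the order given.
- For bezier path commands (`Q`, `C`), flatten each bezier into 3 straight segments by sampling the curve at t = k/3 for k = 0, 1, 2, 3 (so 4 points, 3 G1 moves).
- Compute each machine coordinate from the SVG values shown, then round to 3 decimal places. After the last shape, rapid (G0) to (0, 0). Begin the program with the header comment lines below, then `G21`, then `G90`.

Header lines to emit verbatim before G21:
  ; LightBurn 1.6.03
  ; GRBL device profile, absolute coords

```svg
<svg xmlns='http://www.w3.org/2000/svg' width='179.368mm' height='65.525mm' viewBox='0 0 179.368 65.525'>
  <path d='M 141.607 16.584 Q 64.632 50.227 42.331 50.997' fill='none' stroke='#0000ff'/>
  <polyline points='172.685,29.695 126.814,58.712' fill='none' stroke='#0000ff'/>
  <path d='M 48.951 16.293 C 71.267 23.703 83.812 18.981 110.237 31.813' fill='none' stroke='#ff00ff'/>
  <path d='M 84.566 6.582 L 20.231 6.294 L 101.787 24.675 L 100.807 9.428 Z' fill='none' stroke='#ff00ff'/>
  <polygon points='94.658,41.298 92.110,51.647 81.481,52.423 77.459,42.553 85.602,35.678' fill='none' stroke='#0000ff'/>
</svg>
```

; LightBurn 1.6.03
; GRBL device profile, absolute coords
G21
G90
G0 X141.607 Y48.941
M3 S397
G1 X96.365 Y30.165 F1798
G1 X63.273 Y18.694
G1 X42.331 Y14.528
M5
G0 X172.685 Y35.830
M3 S397
G1 X126.814 Y6.813 F1798
M5
G0 X48.951 Y49.232
M3 S846
G1 X68.886 Y44.767 F1554
G1 X87.563 Y41.792
G1 X110.237 Y33.712
M5
G0 X84.566 Y58.943
M3 S846
G1 X20.231 Y59.231 F1554
G1 X101.787 Y40.850
G1 X100.807 Y56.097
G1 X84.566 Y58.943
M5
G0 X94.658 Y24.227
M3 S397
G1 X92.110 Y13.878 F1798
G1 X81.481 Y13.102
G1 X77.459 Y22.972
G1 X85.602 Y29.847
G1 X94.658 Y24.227
M5
G0 X0.000 Y0.000

1 u = 1 mm; y_m = 65.525 − y.

[1] `<path>` quadratic bezier, #0000ff→score S397 F1798: (141.607,48.941) → (96.365,30.165) → (63.273,18.694) → (42.331,14.528)

[2] `<polyline>` line segment, #0000ff→score S397 F1798: (172.685,35.830) → (126.814,6.813)

[3] `<path>` cubic bezier, #ff00ff→cut S846 F1554: (48.951,49.232) → (68.886,44.767) → (87.563,41.792) → (110.237,33.712)

[4] `<path>` closed polygon, #ff00ff→cut S846 F1554: (84.566,58.943) → (20.231,59.231) → (101.787,40.850) → (100.807,56.097) → (84.566,58.943) (closed)

[5] `<polygon>` regular polygon, #0000ff→score S397 F1798: (94.658,24.227) → (92.110,13.878) → (81.481,13.102) → (77.459,22.972) → (85.602,29.847) → (94.658,24.227) (closed)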